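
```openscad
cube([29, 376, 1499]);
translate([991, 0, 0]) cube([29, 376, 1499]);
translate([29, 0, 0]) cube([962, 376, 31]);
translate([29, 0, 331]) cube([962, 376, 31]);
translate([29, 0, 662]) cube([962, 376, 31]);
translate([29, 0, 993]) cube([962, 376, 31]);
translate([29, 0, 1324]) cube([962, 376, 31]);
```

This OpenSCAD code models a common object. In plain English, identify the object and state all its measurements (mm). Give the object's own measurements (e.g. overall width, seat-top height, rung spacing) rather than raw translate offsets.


An open bookshelf. Two side panels, each 29 mm thick, 376 mm deep and 1499 mm tall, stand 1020 mm apart (outside-to-outside). Between them sit 5 shelves, each 31 mm thick and 376 mm deep, spanning the full gap between the sides. The bottom shelf rests on the floor (its underside at z = 0) and the clear gap between one shelf's top and the next shelf's underside is 300 mm.


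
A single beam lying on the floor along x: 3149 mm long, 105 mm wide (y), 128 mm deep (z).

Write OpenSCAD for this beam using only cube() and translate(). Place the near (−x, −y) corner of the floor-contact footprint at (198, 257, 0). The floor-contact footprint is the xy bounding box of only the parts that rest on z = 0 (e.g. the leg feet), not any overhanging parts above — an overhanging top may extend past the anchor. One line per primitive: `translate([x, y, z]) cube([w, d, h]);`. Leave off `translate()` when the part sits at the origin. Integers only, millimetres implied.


translate([198, 257, 0]) cube([3149, 105, 128]);


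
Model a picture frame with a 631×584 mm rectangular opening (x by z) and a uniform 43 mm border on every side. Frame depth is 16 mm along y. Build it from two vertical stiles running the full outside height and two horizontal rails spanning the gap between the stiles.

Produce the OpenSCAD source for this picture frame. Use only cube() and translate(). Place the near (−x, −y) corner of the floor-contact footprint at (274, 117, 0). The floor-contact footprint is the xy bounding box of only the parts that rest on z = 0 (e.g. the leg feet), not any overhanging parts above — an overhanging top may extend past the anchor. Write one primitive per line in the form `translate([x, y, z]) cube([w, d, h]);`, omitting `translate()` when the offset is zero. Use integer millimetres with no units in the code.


translate([274, 117, 0]) cube([43, 16, 670]);
translate([948, 117, 0]) cube([43, 16, 670]);
translate([317, 117, 0]) cube([631, 16, 43]);
translate([317, 117, 627]) cube([631, 16, 43]);


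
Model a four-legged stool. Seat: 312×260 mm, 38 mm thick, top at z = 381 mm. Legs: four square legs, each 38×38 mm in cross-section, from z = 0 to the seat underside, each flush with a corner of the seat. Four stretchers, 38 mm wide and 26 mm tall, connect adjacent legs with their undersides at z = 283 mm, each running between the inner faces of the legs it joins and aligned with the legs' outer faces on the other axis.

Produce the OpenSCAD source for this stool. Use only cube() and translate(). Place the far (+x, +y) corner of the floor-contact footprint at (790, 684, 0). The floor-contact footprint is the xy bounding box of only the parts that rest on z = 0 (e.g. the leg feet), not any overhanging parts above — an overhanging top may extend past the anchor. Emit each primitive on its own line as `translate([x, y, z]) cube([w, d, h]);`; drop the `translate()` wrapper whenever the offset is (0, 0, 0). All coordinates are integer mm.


// leg_h = 381 - 38 = 343
// stretcher span = 312 - 2*38 = 236
translate([478, 424, 343]) cube([312, 260, 38]);
translate([478, 424, 0]) cube([38, 38, 343]);
translate([752, 424, 0]) cube([38, 38, 343]);
translate([478, 646, 0]) cube([38, 38, 343]);
translate([752, 646, 0]) cube([38, 38, 343]);
translate([516, 424, 283]) cube([236, 38, 26]);
translate([516, 646, 283]) cube([236, 38, 26]);
translate([478, 462, 283]) cube([38, 184, 26]);
translate([752, 462, 283]) cube([38, 184, 26]);


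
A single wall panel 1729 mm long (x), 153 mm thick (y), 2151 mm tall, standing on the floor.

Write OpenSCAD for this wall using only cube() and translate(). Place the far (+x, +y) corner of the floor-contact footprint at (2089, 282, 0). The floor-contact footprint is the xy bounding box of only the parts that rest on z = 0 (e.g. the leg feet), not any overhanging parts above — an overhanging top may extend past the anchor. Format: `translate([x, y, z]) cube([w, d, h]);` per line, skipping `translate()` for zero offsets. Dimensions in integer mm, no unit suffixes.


translate([360, 129, 0]) cube([1729, 153, 2151]);


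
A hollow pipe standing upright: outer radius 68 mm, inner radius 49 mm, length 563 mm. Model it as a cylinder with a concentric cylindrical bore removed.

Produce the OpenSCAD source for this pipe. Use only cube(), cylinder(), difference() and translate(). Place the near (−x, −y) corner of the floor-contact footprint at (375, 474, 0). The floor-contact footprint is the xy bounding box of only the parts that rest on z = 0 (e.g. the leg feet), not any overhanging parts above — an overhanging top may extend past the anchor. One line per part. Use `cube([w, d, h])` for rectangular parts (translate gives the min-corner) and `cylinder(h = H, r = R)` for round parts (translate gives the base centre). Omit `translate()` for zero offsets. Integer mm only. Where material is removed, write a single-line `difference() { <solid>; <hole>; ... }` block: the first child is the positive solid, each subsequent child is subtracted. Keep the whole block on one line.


difference() { translate([443, 542, 0]) cylinder(h = 563, r = 68); translate([443, 542, 0]) cylinder(h = 563, r = 49); }


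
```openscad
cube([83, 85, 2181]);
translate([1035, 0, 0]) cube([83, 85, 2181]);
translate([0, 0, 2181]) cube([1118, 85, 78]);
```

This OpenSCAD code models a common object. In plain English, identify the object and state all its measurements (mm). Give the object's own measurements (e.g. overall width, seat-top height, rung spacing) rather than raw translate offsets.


A door frame. The clear opening is 952 mm wide and 2181 mm high. Two 83 mm wide jambs, 85 mm deep, stand either side of the opening from the floor to the top of the opening. A 78 mm thick head sits across the top of both jambs, spanning the full outside width of the frame.


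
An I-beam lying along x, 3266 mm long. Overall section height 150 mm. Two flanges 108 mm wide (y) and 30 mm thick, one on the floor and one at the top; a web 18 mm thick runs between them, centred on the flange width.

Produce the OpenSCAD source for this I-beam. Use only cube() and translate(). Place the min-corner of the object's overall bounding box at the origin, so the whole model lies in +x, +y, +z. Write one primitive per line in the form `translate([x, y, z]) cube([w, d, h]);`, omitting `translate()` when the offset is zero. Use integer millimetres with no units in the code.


cube([3266, 108, 30]);
translate([0, 45, 30]) cube([3266, 18, 90]);
translate([0, 0, 120]) cube([3266, 108, 30]);


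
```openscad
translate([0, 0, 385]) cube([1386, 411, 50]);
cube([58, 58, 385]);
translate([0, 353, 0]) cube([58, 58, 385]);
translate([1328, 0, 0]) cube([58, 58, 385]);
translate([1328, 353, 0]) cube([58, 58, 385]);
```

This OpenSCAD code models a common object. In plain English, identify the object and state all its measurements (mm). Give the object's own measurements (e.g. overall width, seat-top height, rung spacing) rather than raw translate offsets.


A bench: a 1386×411 mm seat slab, 50 mm thick, top at z = 435 mm, on four 58×58 mm square legs flush with the seat corners and standing on z = 0.


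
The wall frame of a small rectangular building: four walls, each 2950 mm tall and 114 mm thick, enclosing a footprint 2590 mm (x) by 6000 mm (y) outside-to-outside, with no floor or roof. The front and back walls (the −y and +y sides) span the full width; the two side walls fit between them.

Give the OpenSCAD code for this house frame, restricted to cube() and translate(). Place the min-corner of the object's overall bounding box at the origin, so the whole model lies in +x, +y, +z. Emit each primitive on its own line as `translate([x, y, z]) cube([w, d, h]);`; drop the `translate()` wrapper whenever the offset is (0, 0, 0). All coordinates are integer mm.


cube([2590, 114, 2950]);
translate([0, 5886, 0]) cube([2590, 114, 2950]);
translate([0, 114, 0]) cube([114, 5772, 2950]);
translate([2476, 114, 0]) cube([114, 5772, 2950]);


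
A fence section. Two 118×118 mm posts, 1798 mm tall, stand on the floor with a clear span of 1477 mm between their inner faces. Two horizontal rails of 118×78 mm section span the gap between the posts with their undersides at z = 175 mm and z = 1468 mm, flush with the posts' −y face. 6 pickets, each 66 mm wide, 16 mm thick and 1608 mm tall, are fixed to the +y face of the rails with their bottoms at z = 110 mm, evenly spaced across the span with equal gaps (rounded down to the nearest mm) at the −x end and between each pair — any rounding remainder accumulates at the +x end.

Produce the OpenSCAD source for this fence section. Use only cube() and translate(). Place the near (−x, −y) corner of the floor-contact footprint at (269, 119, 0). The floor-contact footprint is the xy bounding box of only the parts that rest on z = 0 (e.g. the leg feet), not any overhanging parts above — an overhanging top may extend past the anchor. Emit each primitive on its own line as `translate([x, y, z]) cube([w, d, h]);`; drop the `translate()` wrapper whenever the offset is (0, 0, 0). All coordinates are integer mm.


translate([269, 119, 0]) cube([118, 118, 1798]);
translate([1864, 119, 0]) cube([118, 118, 1798]);
translate([387, 119, 175]) cube([1477, 118, 78]);
translate([387, 119, 1468]) cube([1477, 118, 78]);
translate([541, 237, 110]) cube([66, 16, 1608]);
translate([761, 237, 110]) cube([66, 16, 1608]);
translate([981, 237, 110]) cube([66, 16, 1608]);
translate([1201, 237, 110]) cube([66, 16, 1608]);
translate([1421, 237, 110]) cube([66, 16, 1608]);
translate([1641, 237, 110]) cube([66, 16, 1608]);


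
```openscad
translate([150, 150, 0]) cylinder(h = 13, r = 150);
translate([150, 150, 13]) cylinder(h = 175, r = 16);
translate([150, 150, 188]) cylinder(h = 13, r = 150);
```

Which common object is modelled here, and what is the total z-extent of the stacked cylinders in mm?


A spool. The overall height is 201 mm.

Three coaxial cylinders, large–small–large — a spool. Two 13 mm flanges and a 175 mm core give 13 + 175 + 13 = 201 mm.


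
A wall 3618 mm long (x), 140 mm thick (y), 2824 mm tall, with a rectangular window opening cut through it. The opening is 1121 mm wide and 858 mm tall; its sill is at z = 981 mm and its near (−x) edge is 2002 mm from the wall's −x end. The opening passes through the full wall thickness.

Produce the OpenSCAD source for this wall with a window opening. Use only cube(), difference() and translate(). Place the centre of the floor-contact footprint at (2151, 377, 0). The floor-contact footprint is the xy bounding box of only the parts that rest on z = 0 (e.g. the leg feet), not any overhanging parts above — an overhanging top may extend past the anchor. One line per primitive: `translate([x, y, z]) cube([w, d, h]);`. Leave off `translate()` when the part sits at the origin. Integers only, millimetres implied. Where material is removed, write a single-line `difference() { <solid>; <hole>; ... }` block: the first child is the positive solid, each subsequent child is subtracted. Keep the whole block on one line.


difference() { translate([342, 307, 0]) cube([3618, 140, 2824]); translate([2344, 307, 981]) cube([1121, 140, 858]); }


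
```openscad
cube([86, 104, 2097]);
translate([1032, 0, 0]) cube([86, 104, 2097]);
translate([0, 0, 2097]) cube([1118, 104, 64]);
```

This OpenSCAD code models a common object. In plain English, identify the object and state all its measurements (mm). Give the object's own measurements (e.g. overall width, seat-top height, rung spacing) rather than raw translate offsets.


A door frame. The clear opening is 946 mm wide and 2097 mm high. Two 86 mm wide jambs, 104 mm deep, stand either side of the opening from the floor to the top of the opening. A 64 mm thick head sits across the top of both jambs, spanning the full outside width of the frame.


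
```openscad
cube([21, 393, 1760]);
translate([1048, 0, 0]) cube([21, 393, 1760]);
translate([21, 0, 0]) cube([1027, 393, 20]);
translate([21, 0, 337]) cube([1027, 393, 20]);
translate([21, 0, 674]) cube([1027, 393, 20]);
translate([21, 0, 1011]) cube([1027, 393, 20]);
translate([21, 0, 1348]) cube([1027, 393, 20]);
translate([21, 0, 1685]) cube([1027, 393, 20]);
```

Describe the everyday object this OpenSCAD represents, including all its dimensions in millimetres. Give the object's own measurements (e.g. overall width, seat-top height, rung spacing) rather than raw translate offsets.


An open bookshelf. Two side panels, each 21 mm thick, 393 mm deep and 1760 mm tall, stand 1069 mm apart (outside-to-outside). Between them sit 6 shelves, each 20 mm thick and 393 mm deep, spanning the full gap between the sides. The bottom shelf rests on the floor (its underside at z = 0) and the clear gap between one shelf's top and the next shelf's underside is 317 mm.


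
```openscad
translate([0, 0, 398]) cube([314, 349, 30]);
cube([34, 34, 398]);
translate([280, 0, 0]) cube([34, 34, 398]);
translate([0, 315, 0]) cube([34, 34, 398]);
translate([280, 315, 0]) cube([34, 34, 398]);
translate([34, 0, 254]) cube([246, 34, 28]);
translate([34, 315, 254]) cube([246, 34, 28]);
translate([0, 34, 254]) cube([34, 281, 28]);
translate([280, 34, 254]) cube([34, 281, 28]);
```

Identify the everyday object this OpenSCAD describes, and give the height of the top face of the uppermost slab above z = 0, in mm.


A stool. The seat height is 428 mm.

A 314×349×30 slab at z = 398 on four corner posts — a stool. The seat top is 398 + 30 = 428 mm.


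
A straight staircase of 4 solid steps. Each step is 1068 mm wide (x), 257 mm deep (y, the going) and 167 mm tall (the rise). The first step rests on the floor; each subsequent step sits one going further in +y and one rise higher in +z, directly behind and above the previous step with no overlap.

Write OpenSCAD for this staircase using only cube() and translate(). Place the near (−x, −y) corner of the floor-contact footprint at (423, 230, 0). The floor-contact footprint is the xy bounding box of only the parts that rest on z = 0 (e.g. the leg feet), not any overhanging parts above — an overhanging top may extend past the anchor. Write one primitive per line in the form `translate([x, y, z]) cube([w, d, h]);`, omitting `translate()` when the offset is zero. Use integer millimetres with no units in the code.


translate([423, 230, 0]) cube([1068, 257, 167]);
translate([423, 487, 167]) cube([1068, 257, 167]);
translate([423, 744, 334]) cube([1068, 257, 167]);
translate([423, 1001, 501]) cube([1068, 257, 167]);


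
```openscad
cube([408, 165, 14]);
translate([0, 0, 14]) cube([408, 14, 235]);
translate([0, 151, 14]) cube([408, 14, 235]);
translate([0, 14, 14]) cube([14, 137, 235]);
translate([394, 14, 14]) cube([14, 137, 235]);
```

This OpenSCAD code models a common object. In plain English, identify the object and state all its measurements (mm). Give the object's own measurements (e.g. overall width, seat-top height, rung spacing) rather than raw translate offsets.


An open-topped rectangular box: outside dimensions 408×165×249 mm, with a uniform wall and base thickness of 14 mm. The base is a full 408×165 slab on the floor; four walls sit on top of the base. The front and back walls (the −y and +y sides) span the full width; the two side walls fit between them.


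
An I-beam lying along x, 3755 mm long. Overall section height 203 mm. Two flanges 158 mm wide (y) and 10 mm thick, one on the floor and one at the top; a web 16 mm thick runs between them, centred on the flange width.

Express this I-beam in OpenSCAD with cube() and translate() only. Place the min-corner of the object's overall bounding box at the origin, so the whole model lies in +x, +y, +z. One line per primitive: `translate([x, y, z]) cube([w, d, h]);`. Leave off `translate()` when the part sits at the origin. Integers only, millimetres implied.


cube([3755, 158, 10]);
translate([0, 71, 10]) cube([3755, 16, 183]);
translate([0, 0, 193]) cube([3755, 158, 10]);


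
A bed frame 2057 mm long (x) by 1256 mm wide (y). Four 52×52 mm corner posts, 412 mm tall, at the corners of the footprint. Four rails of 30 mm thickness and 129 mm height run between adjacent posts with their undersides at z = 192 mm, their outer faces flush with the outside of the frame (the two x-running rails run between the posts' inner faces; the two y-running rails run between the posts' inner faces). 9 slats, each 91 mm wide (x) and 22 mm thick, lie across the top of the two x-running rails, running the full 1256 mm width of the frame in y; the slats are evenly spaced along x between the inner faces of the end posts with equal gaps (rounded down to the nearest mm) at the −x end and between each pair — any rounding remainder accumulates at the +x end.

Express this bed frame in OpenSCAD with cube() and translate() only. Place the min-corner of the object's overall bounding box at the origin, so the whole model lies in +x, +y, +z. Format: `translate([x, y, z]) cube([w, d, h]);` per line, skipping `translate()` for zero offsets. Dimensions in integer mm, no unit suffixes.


cube([52, 52, 412]);
translate([0, 1204, 0]) cube([52, 52, 412]);
translate([2005, 0, 0]) cube([52, 52, 412]);
translate([2005, 1204, 0]) cube([52, 52, 412]);
translate([52, 0, 192]) cube([1953, 30, 129]);
translate([52, 1226, 192]) cube([1953, 30, 129]);
translate([0, 52, 192]) cube([30, 1152, 129]);
translate([2027, 52, 192]) cube([30, 1152, 129]);
translate([165, 0, 321]) cube([91, 1256, 22]);
translate([369, 0, 321]) cube([91, 1256, 22]);
translate([573, 0, 321]) cube([91, 1256, 22]);
translate([777, 0, 321]) cube([91, 1256, 22]);
translate([981, 0, 321]) cube([91, 1256, 22]);
translate([1185, 0, 321]) cube([91, 1256, 22]);
translate([1389, 0, 321]) cube([91, 1256, 22]);
translate([1593, 0, 321]) cube([91, 1256, 22]);
translate([1797, 0, 321]) cube([91, 1256, 22]);


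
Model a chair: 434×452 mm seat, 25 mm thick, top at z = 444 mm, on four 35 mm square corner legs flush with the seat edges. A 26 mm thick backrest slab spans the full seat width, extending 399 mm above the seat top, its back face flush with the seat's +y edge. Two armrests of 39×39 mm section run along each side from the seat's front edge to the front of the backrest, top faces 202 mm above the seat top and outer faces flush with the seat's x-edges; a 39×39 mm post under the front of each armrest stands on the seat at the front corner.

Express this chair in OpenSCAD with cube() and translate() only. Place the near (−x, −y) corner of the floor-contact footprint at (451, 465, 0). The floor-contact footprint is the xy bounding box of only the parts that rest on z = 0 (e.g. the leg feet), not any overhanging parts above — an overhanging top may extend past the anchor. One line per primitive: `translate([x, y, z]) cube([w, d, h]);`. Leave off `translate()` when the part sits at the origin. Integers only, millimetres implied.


// leg_h = 444 - 25 = 419
// arm post h = 202 - 39 = 163
translate([451, 465, 419]) cube([434, 452, 25]);
translate([451, 465, 0]) cube([35, 35, 419]);
translate([850, 465, 0]) cube([35, 35, 419]);
translate([451, 882, 0]) cube([35, 35, 419]);
translate([850, 882, 0]) cube([35, 35, 419]);
translate([451, 891, 444]) cube([434, 26, 399]);
translate([451, 465, 607]) cube([39, 426, 39]);
translate([846, 465, 607]) cube([39, 426, 39]);
translate([451, 465, 444]) cube([39, 39, 163]);
translate([846, 465, 444]) cube([39, 39, 163]);


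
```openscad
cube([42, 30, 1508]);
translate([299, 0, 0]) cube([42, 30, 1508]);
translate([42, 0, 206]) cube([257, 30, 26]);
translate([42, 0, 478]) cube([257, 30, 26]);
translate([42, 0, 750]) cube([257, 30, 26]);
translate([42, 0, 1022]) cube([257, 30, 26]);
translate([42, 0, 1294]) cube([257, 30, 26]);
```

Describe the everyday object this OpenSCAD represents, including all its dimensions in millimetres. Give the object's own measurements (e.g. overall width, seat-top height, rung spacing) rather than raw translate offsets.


A straight ladder. Two 42×30 mm vertical rails, 1508 mm tall, stand 341 mm apart (outside-to-outside) with their front faces coplanar on the −y side. 5 rungs, each 30 mm deep and 26 mm tall, span between the inner faces of the rails, front faces flush with the rails. The lowest rung's underside is at z = 206 mm and rungs are spaced 272 mm apart (underside to underside).


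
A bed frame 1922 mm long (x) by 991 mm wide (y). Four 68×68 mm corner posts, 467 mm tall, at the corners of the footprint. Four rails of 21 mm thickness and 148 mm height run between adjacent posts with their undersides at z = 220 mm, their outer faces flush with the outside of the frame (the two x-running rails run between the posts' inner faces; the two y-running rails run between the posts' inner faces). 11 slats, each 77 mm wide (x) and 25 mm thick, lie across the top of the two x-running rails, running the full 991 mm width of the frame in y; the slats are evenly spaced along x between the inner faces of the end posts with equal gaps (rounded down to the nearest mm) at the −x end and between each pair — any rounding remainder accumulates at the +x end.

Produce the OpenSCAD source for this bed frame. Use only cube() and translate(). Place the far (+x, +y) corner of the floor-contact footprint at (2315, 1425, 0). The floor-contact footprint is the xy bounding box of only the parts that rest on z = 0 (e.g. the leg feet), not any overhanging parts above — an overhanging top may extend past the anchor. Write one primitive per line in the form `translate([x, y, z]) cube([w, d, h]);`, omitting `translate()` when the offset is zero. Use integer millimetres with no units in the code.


translate([393, 434, 0]) cube([68, 68, 467]);
translate([393, 1357, 0]) cube([68, 68, 467]);
translate([2247, 434, 0]) cube([68, 68, 467]);
translate([2247, 1357, 0]) cube([68, 68, 467]);
translate([461, 434, 220]) cube([1786, 21, 148]);
translate([461, 1404, 220]) cube([1786, 21, 148]);
translate([393, 502, 220]) cube([21, 855, 148]);
translate([2294, 502, 220]) cube([21, 855, 148]);
translate([539, 434, 368]) cube([77, 991, 25]);
translate([694, 434, 368]) cube([77, 991, 25]);
translate([849, 434, 368]) cube([77, 991, 25]);
translate([1004, 434, 368]) cube([77, 991, 25]);
translate([1159, 434, 368]) cube([77, 991, 25]);
translate([1314, 434, 368]) cube([77, 991, 25]);
translate([1469, 434, 368]) cube([77, 991, 25]);
translate([1624, 434, 368]) cube([77, 991, 25]);
translate([1779, 434, 368]) cube([77, 991, 25]);
translate([1934, 434, 368]) cube([77, 991, 25]);
translate([2089, 434, 368]) cube([77, 991, 25]);


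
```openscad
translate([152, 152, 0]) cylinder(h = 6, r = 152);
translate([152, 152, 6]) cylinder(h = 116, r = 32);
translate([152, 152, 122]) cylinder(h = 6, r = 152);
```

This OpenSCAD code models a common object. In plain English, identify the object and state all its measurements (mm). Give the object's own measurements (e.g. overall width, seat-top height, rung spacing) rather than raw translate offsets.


A spool: two coaxial disc flanges of radius 152 mm and thickness 6 mm, joined by a core cylinder of radius 32 mm and height 116 mm. The lower flange rests on z = 0 and the three cylinders share a vertical axis.


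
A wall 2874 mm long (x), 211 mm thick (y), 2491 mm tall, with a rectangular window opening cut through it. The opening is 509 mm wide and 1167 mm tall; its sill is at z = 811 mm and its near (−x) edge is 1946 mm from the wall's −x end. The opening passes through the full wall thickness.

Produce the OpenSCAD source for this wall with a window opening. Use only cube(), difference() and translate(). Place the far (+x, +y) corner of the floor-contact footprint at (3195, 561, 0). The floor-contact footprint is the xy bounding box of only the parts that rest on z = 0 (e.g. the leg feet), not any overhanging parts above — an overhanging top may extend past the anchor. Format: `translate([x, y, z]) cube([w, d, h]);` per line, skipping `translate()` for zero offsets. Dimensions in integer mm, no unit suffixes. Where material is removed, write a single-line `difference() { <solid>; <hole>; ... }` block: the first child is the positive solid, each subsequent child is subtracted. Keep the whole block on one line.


difference() { translate([321, 350, 0]) cube([2874, 211, 2491]); translate([2267, 350, 811]) cube([509, 211, 1167]); }


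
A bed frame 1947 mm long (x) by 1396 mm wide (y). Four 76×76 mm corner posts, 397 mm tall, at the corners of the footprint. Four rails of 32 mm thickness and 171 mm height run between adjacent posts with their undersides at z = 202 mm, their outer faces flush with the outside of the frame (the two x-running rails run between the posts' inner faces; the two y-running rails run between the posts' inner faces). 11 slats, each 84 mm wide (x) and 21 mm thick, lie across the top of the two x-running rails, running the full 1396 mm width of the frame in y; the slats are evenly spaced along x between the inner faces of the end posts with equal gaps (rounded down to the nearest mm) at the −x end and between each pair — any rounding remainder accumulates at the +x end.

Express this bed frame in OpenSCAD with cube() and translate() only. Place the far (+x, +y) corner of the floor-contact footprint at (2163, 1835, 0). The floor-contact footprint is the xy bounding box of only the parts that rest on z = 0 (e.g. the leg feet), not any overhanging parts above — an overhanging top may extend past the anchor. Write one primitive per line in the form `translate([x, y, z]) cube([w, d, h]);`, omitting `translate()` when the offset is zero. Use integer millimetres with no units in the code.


translate([216, 439, 0]) cube([76, 76, 397]);
translate([216, 1759, 0]) cube([76, 76, 397]);
translate([2087, 439, 0]) cube([76, 76, 397]);
translate([2087, 1759, 0]) cube([76, 76, 397]);
translate([292, 439, 202]) cube([1795, 32, 171]);
translate([292, 1803, 202]) cube([1795, 32, 171]);
translate([216, 515, 202]) cube([32, 1244, 171]);
translate([2131, 515, 202]) cube([32, 1244, 171]);
translate([364, 439, 373]) cube([84, 1396, 21]);
translate([520, 439, 373]) cube([84, 1396, 21]);
translate([676, 439, 373]) cube([84, 1396, 21]);
translate([832, 439, 373]) cube([84, 1396, 21]);
translate([988, 439, 373]) cube([84, 1396, 21]);
translate([1144, 439, 373]) cube([84, 1396, 21]);
translate([1300, 439, 373]) cube([84, 1396, 21]);
translate([1456, 439, 373]) cube([84, 1396, 21]);
translate([1612, 439, 373]) cube([84, 1396, 21]);
translate([1768, 439, 373]) cube([84, 1396, 21]);
translate([1924, 439, 373]) cube([84, 1396, 21]);


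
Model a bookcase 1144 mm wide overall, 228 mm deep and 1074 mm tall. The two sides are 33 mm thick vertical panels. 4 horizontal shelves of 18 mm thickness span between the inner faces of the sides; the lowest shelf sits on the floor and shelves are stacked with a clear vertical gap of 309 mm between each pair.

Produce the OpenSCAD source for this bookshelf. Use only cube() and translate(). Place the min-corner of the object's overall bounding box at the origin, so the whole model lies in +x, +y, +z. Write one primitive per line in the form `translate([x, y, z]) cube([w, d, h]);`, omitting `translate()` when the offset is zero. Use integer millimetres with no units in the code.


cube([33, 228, 1074]);
translate([1111, 0, 0]) cube([33, 228, 1074]);
translate([33, 0, 0]) cube([1078, 228, 18]);
translate([33, 0, 327]) cube([1078, 228, 18]);
translate([33, 0, 654]) cube([1078, 228, 18]);
translate([33, 0, 981]) cube([1078, 228, 18]);


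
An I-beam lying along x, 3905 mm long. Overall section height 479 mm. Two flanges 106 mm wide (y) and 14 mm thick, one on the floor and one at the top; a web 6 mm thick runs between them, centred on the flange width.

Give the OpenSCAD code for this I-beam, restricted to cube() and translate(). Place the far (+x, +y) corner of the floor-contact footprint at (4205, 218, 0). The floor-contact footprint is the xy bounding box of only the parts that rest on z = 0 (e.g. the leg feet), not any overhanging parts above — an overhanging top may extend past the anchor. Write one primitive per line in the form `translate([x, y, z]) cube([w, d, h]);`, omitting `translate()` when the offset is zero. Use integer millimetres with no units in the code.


translate([300, 112, 0]) cube([3905, 106, 14]);
translate([300, 162, 14]) cube([3905, 6, 451]);
translate([300, 112, 465]) cube([3905, 106, 14]);


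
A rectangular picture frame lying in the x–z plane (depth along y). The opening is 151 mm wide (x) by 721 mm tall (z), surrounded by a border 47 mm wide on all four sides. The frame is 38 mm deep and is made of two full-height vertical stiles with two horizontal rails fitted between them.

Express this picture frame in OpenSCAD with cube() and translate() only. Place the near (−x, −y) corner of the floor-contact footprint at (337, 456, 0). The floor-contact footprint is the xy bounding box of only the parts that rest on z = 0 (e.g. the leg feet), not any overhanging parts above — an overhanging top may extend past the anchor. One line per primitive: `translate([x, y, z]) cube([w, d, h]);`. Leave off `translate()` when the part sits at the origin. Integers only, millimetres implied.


translate([337, 456, 0]) cube([47, 38, 815]);
translate([535, 456, 0]) cube([47, 38, 815]);
translate([384, 456, 0]) cube([151, 38, 47]);
translate([384, 456, 768]) cube([151, 38, 47]);


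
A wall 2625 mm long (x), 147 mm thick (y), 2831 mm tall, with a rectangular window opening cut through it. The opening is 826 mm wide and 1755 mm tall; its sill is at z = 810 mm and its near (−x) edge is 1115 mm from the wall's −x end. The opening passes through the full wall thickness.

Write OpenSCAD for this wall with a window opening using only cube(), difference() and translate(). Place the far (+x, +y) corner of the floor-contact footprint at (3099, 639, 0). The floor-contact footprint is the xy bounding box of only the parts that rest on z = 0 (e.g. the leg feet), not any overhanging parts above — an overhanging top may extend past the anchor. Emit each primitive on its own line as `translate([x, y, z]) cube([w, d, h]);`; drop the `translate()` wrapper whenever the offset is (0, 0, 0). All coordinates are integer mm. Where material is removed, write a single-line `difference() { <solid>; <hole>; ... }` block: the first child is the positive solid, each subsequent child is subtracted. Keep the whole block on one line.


difference() { translate([474, 492, 0]) cube([2625, 147, 2831]); translate([1589, 492, 810]) cube([826, 147, 1755]); }


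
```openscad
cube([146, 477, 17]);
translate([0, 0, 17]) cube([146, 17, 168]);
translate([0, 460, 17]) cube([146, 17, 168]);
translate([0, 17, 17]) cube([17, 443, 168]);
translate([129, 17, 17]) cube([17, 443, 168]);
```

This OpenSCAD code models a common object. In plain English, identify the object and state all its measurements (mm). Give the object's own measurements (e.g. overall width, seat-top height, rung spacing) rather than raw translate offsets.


An open-topped rectangular box: outside dimensions 146×477×185 mm, with a uniform wall and base thickness of 17 mm. The base is a full 146×477 slab on the floor; four walls sit on top of the base. The front and back walls (the −y and +y sides) span the full width; the two side walls fit between them.


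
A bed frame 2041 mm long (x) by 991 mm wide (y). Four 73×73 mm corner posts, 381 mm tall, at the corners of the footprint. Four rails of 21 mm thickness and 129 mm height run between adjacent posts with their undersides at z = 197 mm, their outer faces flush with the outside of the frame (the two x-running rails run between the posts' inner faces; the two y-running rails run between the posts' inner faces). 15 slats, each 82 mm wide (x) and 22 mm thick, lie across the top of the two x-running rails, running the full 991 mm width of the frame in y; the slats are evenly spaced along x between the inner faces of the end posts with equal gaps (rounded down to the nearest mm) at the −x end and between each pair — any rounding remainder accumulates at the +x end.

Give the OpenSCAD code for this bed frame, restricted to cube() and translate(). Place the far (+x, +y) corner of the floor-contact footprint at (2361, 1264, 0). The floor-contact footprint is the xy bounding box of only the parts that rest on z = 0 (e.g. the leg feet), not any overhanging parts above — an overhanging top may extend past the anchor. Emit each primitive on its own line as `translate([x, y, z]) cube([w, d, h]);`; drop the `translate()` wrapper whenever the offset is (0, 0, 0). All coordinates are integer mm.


translate([320, 273, 0]) cube([73, 73, 381]);
translate([320, 1191, 0]) cube([73, 73, 381]);
translate([2288, 273, 0]) cube([73, 73, 381]);
translate([2288, 1191, 0]) cube([73, 73, 381]);
translate([393, 273, 197]) cube([1895, 21, 129]);
translate([393, 1243, 197]) cube([1895, 21, 129]);
translate([320, 346, 197]) cube([21, 845, 129]);
translate([2340, 346, 197]) cube([21, 845, 129]);
translate([434, 273, 326]) cube([82, 991, 22]);
translate([557, 273, 326]) cube([82, 991, 22]);
translate([680, 273, 326]) cube([82, 991, 22]);
translate([803, 273, 326]) cube([82, 991, 22]);
translate([926, 273, 326]) cube([82, 991, 22]);
translate([1049, 273, 326]) cube([82, 991, 22]);
translate([1172, 273, 326]) cube([82, 991, 22]);
translate([1295, 273, 326]) cube([82, 991, 22]);
translate([1418, 273, 326]) cube([82, 991, 22]);
translate([1541, 273, 326]) cube([82, 991, 22]);
translate([1664, 273, 326]) cube([82, 991, 22]);
translate([1787, 273, 326]) cube([82, 991, 22]);
translate([1910, 273, 326]) cube([82, 991, 22]);
translate([2033, 273, 326]) cube([82, 991, 22]);
translate([2156, 273, 326]) cube([82, 991, 22]);


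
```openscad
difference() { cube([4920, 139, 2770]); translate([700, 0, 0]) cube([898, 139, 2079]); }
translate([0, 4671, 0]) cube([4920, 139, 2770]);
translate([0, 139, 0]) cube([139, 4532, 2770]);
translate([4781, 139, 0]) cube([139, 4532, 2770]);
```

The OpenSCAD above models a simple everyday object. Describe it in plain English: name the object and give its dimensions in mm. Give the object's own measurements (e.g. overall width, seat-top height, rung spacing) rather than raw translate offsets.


A single room: four walls, each 2770 mm tall and 139 mm thick, enclosing an outside footprint 4920×4810 mm (x × y), no floor or roof. The front and back walls (−y and +y sides) run the full x-width; the side walls fit between their inner faces. A door opening 898 mm wide and 2079 mm tall is cut through the front wall from the floor up, its −x edge 700 mm from the wall's −x end.


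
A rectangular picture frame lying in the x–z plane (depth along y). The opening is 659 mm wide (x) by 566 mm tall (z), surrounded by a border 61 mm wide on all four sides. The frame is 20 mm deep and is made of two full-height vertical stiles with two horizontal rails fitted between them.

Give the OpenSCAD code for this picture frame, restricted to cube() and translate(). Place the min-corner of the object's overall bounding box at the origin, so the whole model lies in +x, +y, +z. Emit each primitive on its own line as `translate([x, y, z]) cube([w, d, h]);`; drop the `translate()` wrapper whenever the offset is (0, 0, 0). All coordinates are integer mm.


cube([61, 20, 688]);
translate([720, 0, 0]) cube([61, 20, 688]);
translate([61, 0, 0]) cube([659, 20, 61]);
translate([61, 0, 627]) cube([659, 20, 61]);


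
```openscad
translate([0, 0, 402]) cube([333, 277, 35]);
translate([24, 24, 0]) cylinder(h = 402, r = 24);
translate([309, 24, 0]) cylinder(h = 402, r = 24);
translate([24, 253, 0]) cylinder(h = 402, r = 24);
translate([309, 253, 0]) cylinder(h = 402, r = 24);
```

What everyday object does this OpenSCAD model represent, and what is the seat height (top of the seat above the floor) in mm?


A stool. The seat height is 437 mm.

A 333×277×35 slab at z = 402 on four corner cylinders — a stool. The seat top is 402 + 35 = 437 mm.


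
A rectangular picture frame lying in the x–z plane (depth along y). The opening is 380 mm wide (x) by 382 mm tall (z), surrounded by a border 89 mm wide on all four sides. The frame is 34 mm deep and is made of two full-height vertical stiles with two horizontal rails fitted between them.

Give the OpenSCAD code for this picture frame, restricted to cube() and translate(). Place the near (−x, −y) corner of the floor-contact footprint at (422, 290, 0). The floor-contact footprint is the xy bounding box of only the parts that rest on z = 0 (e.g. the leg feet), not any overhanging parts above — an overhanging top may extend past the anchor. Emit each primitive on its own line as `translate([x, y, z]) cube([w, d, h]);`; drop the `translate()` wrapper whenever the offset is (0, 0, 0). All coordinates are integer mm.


translate([422, 290, 0]) cube([89, 34, 560]);
translate([891, 290, 0]) cube([89, 34, 560]);
translate([511, 290, 0]) cube([380, 34, 89]);
translate([511, 290, 471]) cube([380, 34, 89]);


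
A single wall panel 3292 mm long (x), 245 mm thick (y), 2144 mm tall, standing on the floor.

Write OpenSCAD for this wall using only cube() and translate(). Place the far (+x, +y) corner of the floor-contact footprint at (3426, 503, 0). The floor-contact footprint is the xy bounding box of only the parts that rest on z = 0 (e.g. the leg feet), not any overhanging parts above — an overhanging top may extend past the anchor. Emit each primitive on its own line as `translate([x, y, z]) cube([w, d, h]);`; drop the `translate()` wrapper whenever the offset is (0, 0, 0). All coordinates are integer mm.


translate([134, 258, 0]) cube([3292, 245, 2144]);


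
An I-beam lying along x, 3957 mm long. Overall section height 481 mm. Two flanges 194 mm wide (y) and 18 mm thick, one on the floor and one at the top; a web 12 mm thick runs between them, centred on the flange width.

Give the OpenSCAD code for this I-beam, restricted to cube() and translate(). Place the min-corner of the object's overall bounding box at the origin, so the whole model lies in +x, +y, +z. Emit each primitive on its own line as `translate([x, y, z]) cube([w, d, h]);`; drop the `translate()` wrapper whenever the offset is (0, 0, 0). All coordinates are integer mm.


cube([3957, 194, 18]);
translate([0, 91, 18]) cube([3957, 12, 445]);
translate([0, 0, 463]) cube([3957, 194, 18]);


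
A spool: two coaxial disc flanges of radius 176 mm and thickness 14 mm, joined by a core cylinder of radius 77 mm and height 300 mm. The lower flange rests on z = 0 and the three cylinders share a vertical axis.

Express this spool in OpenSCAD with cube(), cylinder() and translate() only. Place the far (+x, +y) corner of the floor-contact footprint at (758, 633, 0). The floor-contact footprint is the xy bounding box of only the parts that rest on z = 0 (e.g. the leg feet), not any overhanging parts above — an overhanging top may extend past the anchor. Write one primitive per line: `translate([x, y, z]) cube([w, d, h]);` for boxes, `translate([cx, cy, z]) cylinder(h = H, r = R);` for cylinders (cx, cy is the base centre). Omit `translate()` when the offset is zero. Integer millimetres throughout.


translate([582, 457, 0]) cylinder(h = 14, r = 176);
translate([582, 457, 14]) cylinder(h = 300, r = 77);
translate([582, 457, 314]) cylinder(h = 14, r = 176);


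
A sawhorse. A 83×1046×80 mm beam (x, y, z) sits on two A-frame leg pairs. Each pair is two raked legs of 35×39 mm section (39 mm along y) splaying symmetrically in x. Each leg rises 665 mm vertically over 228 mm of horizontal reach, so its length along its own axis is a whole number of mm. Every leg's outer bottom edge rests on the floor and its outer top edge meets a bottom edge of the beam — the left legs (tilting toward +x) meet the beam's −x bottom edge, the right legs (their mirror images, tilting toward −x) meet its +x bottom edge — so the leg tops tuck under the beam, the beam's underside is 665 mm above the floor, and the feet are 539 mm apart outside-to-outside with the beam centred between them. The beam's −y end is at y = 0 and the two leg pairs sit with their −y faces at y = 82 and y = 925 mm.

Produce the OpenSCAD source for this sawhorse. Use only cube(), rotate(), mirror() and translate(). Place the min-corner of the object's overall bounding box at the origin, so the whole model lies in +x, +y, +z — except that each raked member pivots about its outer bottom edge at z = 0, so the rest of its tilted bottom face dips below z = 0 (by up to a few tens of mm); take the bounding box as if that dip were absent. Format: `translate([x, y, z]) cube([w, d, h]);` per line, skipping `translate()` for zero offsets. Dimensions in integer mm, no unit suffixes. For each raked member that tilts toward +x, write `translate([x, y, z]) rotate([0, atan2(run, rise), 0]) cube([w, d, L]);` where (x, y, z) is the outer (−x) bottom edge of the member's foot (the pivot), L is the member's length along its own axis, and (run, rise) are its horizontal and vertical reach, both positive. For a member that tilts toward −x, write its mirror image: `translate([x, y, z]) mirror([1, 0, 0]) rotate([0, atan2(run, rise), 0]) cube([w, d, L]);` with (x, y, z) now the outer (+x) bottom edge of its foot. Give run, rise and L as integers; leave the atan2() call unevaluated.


translate([228, 0, 665]) cube([83, 1046, 80]);
translate([0, 82, 0]) rotate([0, atan2(228, 665), 0]) cube([35, 39, 703]);
translate([539, 82, 0]) mirror([1, 0, 0]) rotate([0, atan2(228, 665), 0]) cube([35, 39, 703]);
translate([0, 925, 0]) rotate([0, atan2(228, 665), 0]) cube([35, 39, 703]);
translate([539, 925, 0]) mirror([1, 0, 0]) rotate([0, atan2(228, 665), 0]) cube([35, 39, 703]);
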